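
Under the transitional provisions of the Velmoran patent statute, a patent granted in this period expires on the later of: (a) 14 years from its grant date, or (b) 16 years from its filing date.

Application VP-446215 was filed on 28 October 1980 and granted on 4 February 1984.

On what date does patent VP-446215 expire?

(a) grant + 14 years → 4 February 1998.
(b) filing + 16 years → 28 October 1996.
Later of the two: 4 February 1998.

1998-02-04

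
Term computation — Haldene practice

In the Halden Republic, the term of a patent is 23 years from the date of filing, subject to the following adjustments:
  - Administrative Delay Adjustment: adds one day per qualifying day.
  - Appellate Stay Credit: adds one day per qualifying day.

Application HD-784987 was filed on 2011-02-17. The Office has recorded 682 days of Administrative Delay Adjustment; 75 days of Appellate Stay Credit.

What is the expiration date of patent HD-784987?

2036-03-15

Base term: filing date + 23 years → 17 February 2034.
Administrative Delay Adjustment: +682 days → 31 December 2035.
Appellate Stay Credit: +75 days → 15 March 2036.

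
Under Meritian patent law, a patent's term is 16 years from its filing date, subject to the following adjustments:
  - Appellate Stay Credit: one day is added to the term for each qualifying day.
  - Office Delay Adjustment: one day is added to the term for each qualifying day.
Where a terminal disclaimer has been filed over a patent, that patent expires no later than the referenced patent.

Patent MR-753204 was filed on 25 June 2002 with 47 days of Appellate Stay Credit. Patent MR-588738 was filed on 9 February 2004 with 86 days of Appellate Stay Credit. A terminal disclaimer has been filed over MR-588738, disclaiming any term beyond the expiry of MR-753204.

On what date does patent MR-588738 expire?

August 11, 2018

Natural term of MR-588738:
  Base: filing + 16 years → 9 February 2020.
  Appellate Stay Credit: +86 days → 5 May 2020.
Expiry of referenced patent MR-753204:
  Base: filing + 16 years → 25 June 2018.
  Appellate Stay Credit: +47 days → 11 August 2018.
Terminal disclaimer: MR-588738 expires on the earlier of 5 May 2020 and 11 August 2018.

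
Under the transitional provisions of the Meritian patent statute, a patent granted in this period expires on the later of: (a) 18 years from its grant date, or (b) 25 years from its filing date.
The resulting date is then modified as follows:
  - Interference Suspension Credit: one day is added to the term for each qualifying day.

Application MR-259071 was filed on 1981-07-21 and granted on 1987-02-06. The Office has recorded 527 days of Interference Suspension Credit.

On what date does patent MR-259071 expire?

December 30, 2007

(a) grant + 18 years → 6 February 2005.
(b) filing + 25 years → 21 July 2006.
Later of the two: 21 July 2006.
Interference Suspension Credit: +527 days → 30 December 2007.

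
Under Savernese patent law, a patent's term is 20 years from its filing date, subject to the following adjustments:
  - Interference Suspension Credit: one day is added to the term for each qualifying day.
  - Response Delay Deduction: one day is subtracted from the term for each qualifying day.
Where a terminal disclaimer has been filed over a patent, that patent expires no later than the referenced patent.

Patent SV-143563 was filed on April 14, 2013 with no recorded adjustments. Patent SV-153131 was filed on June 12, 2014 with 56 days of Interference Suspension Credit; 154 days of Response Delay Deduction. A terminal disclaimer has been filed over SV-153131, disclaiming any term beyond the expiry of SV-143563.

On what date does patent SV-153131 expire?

2033-04-14

Natural term of SV-153131:
  Base: filing + 20 years → 12 June 2034.
  Interference Suspension Credit: +56 days → 7 August 2034.
  Response Delay Deduction: −154 days → 6 March 2034.
Expiry of referenced patent SV-143563:
  Base: filing + 20 years → 14 April 2033.
Terminal disclaimer: SV-153131 expires on the earlier of 6 March 2034 and 14 April 2033.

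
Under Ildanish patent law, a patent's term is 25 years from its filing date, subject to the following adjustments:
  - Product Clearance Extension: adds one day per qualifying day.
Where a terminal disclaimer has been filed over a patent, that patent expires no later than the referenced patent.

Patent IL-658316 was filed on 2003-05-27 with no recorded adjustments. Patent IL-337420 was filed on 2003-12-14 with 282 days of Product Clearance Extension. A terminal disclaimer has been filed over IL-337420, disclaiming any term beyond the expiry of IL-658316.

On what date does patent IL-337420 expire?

May 27, 2028

Natural term of IL-337420:
  Base: filing + 25 years → 14 December 2028.
  Product Clearance Extension: +282 days → 22 September 2029.
Expiry of referenced patent IL-658316:
  Base: filing + 25 years → 27 May 2028.
Terminal disclaimer: IL-337420 expires on the earlier of 22 September 2029 and 27 May 2028.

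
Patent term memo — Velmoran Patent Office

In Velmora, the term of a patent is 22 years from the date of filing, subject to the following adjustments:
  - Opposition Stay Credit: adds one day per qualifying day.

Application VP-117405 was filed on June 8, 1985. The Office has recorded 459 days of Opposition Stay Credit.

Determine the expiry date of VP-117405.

Base term: filing date + 22 years → 8 June 2007.
Opposition Stay Credit: +459 days → 9 September 2008.

2008-09-09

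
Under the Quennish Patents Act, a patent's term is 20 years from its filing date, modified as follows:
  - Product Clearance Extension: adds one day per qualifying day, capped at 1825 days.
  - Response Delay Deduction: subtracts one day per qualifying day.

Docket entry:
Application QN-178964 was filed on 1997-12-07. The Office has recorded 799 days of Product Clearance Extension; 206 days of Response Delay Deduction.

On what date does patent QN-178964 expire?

Base term: filing date + 20 years → 7 December 2017.
Product Clearance Extension: 799 days (within the 1825-day cap) → +799 days → 14 February 2020.
Response Delay Deduction: −206 days → 23 July 2019.

2019-07-23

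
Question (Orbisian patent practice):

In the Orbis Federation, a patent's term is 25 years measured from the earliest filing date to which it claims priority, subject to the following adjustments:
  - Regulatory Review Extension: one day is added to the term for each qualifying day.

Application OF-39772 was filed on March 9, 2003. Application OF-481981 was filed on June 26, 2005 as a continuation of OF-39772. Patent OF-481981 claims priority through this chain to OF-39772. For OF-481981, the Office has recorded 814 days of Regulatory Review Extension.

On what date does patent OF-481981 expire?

2030-06-01

Earliest priority filing: 9 March 2003.
Base term: 9 March 2003 + 25 years → 9 March 2028.
Regulatory Review Extension: +814 days → 1 June 2030.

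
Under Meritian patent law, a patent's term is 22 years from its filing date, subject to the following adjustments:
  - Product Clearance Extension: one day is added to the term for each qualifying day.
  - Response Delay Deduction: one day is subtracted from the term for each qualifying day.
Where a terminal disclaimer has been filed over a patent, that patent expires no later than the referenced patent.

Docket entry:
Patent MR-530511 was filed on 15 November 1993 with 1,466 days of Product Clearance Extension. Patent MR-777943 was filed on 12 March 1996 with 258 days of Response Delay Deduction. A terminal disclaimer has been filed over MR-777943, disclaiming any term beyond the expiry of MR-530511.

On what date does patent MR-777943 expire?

June 27, 2017

Natural term of MR-777943:
  Base: filing + 22 years → 12 March 2018.
  Response Delay Deduction: −258 days → 27 June 2017.
Expiry of referenced patent MR-530511:
  Base: filing + 22 years → 15 November 2015.
  Product Clearance Extension: +1466 days → 20 November 2019.
Terminal disclaimer: MR-777943 expires on the earlier of 27 June 2017 and 20 November 2019.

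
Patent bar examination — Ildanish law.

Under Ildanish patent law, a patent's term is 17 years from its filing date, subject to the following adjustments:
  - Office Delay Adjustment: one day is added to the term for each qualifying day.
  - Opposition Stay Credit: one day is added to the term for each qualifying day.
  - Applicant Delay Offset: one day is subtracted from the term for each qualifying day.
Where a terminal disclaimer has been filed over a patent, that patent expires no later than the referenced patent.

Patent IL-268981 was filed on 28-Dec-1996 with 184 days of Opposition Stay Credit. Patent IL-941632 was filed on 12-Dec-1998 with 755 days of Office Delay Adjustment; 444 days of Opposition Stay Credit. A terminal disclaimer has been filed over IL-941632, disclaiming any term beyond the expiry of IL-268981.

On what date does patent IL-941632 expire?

Natural term of IL-941632:
  Base: filing + 17 years → 12 December 2015.
  Office Delay Adjustment: +755 days → 5 January 2018.
  Opposition Stay Credit: +444 days → 25 March 2019.
Expiry of referenced patent IL-268981:
  Base: filing + 17 years → 28 December 2013.
  Opposition Stay Credit: +184 days → 30 June 2014.
Terminal disclaimer: IL-941632 expires on the earlier of 25 March 2019 and 30 June 2014.

2014-06-30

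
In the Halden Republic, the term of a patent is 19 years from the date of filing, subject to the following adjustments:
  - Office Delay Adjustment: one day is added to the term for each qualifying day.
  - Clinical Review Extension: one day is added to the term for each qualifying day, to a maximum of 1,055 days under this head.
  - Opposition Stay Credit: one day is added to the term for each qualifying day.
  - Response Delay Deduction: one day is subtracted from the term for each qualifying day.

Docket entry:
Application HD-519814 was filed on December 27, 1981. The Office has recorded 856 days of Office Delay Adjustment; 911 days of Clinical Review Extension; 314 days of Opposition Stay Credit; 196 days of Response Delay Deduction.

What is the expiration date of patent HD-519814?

Base term: filing date + 19 years → 27 December 2000.
Office Delay Adjustment: +856 days → 2 May 2003.
Clinical Review Extension: 911 days (within the 1055-day cap) → +911 days → 29 October 2005.
Opposition Stay Credit: +314 days → 8 September 2006.
Response Delay Deduction: −196 days → 24 February 2006.

2006-02-24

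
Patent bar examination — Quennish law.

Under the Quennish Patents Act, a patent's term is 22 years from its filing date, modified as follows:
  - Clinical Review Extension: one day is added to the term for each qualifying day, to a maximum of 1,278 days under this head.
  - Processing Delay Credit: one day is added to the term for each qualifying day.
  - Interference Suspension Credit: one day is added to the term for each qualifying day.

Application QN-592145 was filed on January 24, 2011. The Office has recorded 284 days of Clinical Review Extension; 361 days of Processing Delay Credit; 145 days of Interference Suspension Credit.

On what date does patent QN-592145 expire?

2035-03-25

Base term: filing date + 22 years → 24 January 2033.
Clinical Review Extension: 284 days (within the 1278-day cap) → +284 days → 4 November 2033.
Processing Delay Credit: +361 days → 31 October 2034.
Interference Suspension Credit: +145 days → 25 March 2035.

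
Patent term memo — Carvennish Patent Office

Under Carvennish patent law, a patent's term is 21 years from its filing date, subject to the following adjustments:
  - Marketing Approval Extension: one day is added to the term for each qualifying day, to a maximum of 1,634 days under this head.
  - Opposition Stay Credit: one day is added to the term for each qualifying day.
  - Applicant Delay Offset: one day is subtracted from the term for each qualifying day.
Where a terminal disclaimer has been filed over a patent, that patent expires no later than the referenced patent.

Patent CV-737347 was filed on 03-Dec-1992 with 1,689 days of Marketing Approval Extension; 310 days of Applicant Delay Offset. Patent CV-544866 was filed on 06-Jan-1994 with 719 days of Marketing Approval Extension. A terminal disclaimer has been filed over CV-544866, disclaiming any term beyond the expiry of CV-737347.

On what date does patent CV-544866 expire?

2016-12-25

Natural term of CV-544866:
  Base: filing + 21 years → 6 January 2015.
  Marketing Approval Extension: 719 days (within the 1634-day cap) → +719 days → 25 December 2016.
Expiry of referenced patent CV-737347:
  Base: filing + 21 years → 3 December 2013.
  Marketing Approval Extension: 1689 days claimed exceeds the 1634-day cap, so +1634 days → 25 May 2018.
  Applicant Delay Offset: −310 days → 19 July 2017.
Terminal disclaimer: CV-544866 expires on the earlier of 25 December 2016 and 19 July 2017.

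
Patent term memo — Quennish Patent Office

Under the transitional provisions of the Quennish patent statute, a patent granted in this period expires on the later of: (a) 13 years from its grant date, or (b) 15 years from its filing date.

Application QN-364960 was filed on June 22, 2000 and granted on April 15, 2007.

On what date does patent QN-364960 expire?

2020-04-15

(a) grant + 13 years → 15 April 2020.
(b) filing + 15 years → 22 June 2015.
Later of the two: 15 April 2020.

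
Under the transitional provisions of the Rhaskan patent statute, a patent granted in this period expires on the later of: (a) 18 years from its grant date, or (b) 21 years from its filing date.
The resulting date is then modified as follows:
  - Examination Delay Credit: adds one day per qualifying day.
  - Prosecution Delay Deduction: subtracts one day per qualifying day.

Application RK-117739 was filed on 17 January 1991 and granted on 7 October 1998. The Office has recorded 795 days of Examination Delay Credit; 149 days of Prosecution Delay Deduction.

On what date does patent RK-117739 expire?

(a) grant + 18 years → 7 October 2016.
(b) filing + 21 years → 17 January 2012.
Later of the two: 7 October 2016.
Examination Delay Credit: +795 days → 11 December 2018.
Prosecution Delay Deduction: −149 days → 15 July 2018.

2018-07-15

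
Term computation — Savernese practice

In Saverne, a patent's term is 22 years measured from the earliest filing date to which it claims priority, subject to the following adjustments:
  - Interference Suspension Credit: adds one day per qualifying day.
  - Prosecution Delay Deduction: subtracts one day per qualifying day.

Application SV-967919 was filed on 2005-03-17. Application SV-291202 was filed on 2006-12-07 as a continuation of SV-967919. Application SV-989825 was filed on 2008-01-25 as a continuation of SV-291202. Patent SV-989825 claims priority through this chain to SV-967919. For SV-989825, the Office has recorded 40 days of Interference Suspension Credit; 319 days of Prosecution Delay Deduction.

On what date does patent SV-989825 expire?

June 11, 2026

Earliest priority filing: 17 March 2005.
Base term: 17 March 2005 + 22 years → 17 March 2027.
Interference Suspension Credit: +40 days → 26 April 2027.
Prosecution Delay Deduction: −319 days → 11 June 2026.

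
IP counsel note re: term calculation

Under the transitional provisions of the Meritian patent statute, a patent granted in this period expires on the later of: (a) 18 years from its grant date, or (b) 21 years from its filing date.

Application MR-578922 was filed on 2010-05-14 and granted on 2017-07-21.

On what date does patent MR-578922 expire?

(a) grant + 18 years → 21 July 2035.
(b) filing + 21 years → 14 May 2031.
Later of the two: 21 July 2035.

2035-07-21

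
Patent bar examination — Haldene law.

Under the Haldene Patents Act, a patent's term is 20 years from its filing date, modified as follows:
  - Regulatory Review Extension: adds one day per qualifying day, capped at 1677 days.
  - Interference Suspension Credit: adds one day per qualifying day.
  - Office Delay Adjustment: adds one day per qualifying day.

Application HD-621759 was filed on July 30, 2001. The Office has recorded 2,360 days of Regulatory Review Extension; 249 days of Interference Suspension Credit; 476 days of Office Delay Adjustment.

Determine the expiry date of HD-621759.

February 26, 2028

Base term: filing date + 20 years → 30 July 2021.
Regulatory Review Extension: 2360 days claimed exceeds the 1677-day cap, so +1677 days → 3 March 2026.
Interference Suspension Credit: +249 days → 7 November 2026.
Office Delay Adjustment: +476 days → 26 February 2028.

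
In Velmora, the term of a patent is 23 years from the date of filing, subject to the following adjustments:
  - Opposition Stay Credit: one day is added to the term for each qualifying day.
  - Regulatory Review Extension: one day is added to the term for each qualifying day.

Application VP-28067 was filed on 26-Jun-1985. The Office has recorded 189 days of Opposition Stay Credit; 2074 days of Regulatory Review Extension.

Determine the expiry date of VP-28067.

Base term: filing date + 23 years → 26 June 2008.
Opposition Stay Credit: +189 days → 1 January 2009.
Regulatory Review Extension: +2074 days → 6 September 2014.

2014-09-06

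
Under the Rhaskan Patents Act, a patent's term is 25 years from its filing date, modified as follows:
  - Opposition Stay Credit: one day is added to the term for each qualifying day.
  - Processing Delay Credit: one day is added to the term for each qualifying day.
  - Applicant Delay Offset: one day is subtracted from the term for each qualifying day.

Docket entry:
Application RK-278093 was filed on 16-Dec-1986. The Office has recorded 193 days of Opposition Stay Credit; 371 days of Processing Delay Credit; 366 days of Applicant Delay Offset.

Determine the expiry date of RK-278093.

Base term: filing date + 25 years → 16 December 2011.
Opposition Stay Credit: +193 days → 26 June 2012.
Processing Delay Credit: +371 days → 2 July 2013.
Applicant Delay Offset: −366 days → 1 July 2012.

July 1, 2012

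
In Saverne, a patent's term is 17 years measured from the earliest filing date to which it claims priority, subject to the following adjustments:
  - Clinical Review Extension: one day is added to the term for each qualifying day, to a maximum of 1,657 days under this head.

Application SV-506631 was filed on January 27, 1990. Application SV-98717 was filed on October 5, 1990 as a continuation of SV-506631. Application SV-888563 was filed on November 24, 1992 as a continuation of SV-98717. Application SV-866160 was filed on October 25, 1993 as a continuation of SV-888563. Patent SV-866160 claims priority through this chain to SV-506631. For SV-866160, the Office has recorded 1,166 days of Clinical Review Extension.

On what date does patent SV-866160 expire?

Earliest priority filing: 27 January 1990.
Base term: 27 January 1990 + 17 years → 27 January 2007.
Clinical Review Extension: 1166 days (within the 1657-day cap) → +1166 days → 7 April 2010.

April 7, 2010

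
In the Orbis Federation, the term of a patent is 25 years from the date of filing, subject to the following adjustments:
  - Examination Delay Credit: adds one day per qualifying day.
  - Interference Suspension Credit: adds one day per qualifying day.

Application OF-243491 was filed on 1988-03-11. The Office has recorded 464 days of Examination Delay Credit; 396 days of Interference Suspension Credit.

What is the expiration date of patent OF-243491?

Base term: filing date + 25 years → 11 March 2013.
Examination Delay Credit: +464 days → 18 June 2014.
Interference Suspension Credit: +396 days → 19 July 2015.

July 19, 2015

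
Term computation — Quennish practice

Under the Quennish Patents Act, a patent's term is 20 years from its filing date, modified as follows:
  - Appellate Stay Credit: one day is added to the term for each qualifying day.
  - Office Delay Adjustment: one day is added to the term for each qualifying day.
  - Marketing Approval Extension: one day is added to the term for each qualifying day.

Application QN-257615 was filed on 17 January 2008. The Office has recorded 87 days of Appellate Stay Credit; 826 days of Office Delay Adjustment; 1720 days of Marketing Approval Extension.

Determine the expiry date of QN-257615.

Base term: filing date + 20 years → 17 January 2028.
Appellate Stay Credit: +87 days → 13 April 2028.
Office Delay Adjustment: +826 days → 18 July 2030.
Marketing Approval Extension: +1720 days → 3 April 2035.

2035-04-03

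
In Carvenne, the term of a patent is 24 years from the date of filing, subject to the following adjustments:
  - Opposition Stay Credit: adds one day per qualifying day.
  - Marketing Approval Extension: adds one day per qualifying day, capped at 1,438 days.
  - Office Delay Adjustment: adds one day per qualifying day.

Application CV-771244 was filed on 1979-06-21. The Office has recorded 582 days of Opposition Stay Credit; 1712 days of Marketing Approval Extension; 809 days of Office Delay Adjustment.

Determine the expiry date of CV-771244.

Base term: filing date + 24 years → 21 June 2003.
Opposition Stay Credit: +582 days → 23 January 2005.
Marketing Approval Extension: 1712 days claimed exceeds the 1438-day cap, so +1438 days → 31 December 2008.
Office Delay Adjustment: +809 days → 20 March 2011.

2011-03-20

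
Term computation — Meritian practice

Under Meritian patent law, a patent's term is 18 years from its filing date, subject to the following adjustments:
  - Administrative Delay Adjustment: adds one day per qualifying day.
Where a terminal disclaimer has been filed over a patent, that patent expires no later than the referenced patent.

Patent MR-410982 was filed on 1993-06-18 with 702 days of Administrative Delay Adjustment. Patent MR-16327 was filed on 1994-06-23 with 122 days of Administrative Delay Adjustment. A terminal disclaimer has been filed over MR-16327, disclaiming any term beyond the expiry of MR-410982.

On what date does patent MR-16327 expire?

2012-10-23

Natural term of MR-16327:
  Base: filing + 18 years → 23 June 2012.
  Administrative Delay Adjustment: +122 days → 23 October 2012.
Expiry of referenced patent MR-410982:
  Base: filing + 18 years → 18 June 2011.
  Administrative Delay Adjustment: +702 days → 20 May 2013.
Terminal disclaimer: MR-16327 expires on the earlier of 23 October 2012 and 20 May 2013.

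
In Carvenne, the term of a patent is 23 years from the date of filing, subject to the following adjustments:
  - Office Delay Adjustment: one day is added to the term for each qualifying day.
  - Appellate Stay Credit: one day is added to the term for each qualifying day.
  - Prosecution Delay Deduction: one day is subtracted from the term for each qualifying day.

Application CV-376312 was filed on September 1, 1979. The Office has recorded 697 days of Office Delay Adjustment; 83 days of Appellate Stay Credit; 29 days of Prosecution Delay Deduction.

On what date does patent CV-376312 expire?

2004-09-21

Base term: filing date + 23 years → 1 September 2002.
Office Delay Adjustment: +697 days → 29 July 2004.
Appellate Stay Credit: +83 days → 20 October 2004.
Prosecution Delay Deduction: −29 days → 21 September 2004.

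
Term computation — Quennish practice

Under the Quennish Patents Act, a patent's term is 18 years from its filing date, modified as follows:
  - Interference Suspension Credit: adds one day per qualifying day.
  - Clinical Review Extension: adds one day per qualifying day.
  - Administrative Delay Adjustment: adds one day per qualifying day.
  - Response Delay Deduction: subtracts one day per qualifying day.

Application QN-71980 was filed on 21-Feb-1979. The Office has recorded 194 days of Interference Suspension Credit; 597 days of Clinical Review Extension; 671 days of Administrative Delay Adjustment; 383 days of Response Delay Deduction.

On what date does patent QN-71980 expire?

2000-02-05

Base term: filing date + 18 years → 21 February 1997.
Interference Suspension Credit: +194 days → 3 September 1997.
Clinical Review Extension: +597 days → 23 April 1999.
Administrative Delay Adjustment: +671 days → 22 February 2001.
Response Delay Deduction: −383 days → 5 February 2000.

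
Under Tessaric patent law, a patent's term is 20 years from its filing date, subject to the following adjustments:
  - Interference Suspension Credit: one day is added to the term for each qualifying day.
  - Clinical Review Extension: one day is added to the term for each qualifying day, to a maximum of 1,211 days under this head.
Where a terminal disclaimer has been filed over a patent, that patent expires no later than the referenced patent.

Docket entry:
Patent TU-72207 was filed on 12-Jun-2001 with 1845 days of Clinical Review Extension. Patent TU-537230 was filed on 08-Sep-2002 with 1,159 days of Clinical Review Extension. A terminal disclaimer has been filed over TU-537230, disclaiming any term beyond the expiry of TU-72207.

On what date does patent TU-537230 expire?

Natural term of TU-537230:
  Base: filing + 20 years → 8 September 2022.
  Clinical Review Extension: 1159 days (within the 1211-day cap) → +1159 days → 10 November 2025.
Expiry of referenced patent TU-72207:
  Base: filing + 20 years → 12 June 2021.
  Clinical Review Extension: 1845 days claimed exceeds the 1211-day cap, so +1211 days → 5 October 2024.
Terminal disclaimer: TU-537230 expires on the earlier of 10 November 2025 and 5 October 2024.

October 5, 2024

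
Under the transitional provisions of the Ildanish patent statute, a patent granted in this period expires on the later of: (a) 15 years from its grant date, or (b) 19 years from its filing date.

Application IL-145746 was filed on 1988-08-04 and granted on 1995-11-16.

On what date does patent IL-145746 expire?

(a) grant + 15 years → 16 November 2010.
(b) filing + 19 years → 4 August 2007.
Later of the two: 16 November 2010.

2010-11-16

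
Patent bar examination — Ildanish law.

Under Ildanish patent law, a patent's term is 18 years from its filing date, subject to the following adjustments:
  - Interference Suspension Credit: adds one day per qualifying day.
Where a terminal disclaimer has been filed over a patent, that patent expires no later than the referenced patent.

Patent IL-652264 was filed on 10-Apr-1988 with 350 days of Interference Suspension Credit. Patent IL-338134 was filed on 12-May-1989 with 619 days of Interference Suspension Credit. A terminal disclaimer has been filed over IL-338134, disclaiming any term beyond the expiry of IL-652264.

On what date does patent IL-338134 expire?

2007-03-26

Natural term of IL-338134:
  Base: filing + 18 years → 12 May 2007.
  Interference Suspension Credit: +619 days → 20 January 2009.
Expiry of referenced patent IL-652264:
  Base: filing + 18 years → 10 April 2006.
  Interference Suspension Credit: +350 days → 26 March 2007.
Terminal disclaimer: IL-338134 expires on the earlier of 20 January 2009 and 26 March 2007.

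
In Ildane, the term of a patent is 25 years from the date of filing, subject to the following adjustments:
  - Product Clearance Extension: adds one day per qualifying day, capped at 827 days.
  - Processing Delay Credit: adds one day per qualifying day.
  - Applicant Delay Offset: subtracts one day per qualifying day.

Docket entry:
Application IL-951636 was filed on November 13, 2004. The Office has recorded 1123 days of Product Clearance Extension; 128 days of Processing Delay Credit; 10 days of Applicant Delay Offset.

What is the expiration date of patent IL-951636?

Base term: filing date + 25 years → 13 November 2029.
Product Clearance Extension: 1123 days claimed exceeds the 827-day cap, so +827 days → 18 February 2032.
Processing Delay Credit: +128 days → 25 June 2032.
Applicant Delay Offset: −10 days → 15 June 2032.

2032-06-15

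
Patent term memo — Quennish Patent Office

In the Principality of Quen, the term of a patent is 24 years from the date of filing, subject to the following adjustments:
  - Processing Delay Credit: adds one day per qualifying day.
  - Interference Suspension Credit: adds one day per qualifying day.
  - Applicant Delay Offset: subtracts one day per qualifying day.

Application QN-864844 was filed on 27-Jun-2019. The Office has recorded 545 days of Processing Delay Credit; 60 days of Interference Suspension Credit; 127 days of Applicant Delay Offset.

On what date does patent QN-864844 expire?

2044-10-17

Base term: filing date + 24 years → 27 June 2043.
Processing Delay Credit: +545 days → 23 December 2044.
Interference Suspension Credit: +60 days → 21 February 2045.
Applicant Delay Offset: −127 days → 17 October 2044.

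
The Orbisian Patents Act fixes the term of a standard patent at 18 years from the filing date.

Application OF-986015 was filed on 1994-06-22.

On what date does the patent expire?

June 22, 2012

Filing date + 18 years → 22 June 2012.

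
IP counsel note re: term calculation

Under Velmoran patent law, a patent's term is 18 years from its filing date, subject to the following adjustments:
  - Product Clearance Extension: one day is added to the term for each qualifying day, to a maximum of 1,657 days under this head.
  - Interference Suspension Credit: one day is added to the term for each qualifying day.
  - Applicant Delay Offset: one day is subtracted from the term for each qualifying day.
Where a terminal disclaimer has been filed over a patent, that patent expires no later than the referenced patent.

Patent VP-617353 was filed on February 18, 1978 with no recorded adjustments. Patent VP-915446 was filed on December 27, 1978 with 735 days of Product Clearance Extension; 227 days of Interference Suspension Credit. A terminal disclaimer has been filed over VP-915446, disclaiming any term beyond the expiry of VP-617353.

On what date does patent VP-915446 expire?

February 18, 1996

Natural term of VP-915446:
  Base: filing + 18 years → 27 December 1996.
  Product Clearance Extension: 735 days (within the 1657-day cap) → +735 days → 1 January 1999.
  Interference Suspension Credit: +227 days → 16 August 1999.
Expiry of referenced patent VP-617353:
  Base: filing + 18 years → 18 February 1996.
Terminal disclaimer: VP-915446 expires on the earlier of 16 August 1999 and 18 February 1996.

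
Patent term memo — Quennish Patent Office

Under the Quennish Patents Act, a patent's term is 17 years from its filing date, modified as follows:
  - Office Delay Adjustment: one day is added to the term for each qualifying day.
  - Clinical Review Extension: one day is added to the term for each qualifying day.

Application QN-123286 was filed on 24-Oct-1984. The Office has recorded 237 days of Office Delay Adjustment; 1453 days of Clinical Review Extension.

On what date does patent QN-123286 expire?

Base term: filing date + 17 years → 24 October 2001.
Office Delay Adjustment: +237 days → 18 June 2002.
Clinical Review Extension: +1453 days → 10 June 2006.

June 10, 2006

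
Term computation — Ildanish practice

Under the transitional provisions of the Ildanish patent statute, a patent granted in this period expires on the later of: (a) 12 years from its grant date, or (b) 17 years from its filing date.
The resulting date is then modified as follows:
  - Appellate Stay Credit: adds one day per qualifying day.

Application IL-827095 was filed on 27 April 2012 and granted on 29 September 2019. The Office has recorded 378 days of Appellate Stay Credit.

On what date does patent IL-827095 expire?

(a) grant + 12 years → 29 September 2031.
(b) filing + 17 years → 27 April 2029.
Later of the two: 29 September 2031.
Appellate Stay Credit: +378 days → 11 October 2032.

October 11, 2032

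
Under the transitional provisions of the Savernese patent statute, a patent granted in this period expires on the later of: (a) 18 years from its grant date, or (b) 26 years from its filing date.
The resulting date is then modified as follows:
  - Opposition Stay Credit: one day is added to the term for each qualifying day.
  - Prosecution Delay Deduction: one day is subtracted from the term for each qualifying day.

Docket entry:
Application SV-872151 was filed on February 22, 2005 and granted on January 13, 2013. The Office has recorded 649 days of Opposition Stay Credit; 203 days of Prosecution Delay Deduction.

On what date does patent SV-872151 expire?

May 13, 2032

(a) grant + 18 years → 13 January 2031.
(b) filing + 26 years → 22 February 2031.
Later of the two: 22 February 2031.
Opposition Stay Credit: +649 days → 2 December 2032.
Prosecution Delay Deduction: −203 days → 13 May 2032.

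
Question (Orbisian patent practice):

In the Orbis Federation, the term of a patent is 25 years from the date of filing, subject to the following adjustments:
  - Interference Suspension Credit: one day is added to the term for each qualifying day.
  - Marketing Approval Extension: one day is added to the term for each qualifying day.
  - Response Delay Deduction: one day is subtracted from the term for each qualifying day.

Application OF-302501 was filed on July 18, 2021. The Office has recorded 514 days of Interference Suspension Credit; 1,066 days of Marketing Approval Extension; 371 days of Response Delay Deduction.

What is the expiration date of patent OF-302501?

November 8, 2049

Base term: filing date + 25 years → 18 July 2046.
Interference Suspension Credit: +514 days → 14 December 2047.
Marketing Approval Extension: +1066 days → 14 November 2050.
Response Delay Deduction: −371 days → 8 November 2049.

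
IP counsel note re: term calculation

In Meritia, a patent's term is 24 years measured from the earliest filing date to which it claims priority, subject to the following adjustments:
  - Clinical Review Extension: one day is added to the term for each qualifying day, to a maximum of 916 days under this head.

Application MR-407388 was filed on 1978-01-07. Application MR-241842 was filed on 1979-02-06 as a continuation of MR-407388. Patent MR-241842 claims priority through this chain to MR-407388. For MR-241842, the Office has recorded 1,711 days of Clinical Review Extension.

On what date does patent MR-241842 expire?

2004-07-11

Earliest priority filing: 7 January 1978.
Base term: 7 January 1978 + 24 years → 7 January 2002.
Clinical Review Extension: 1711 days claimed exceeds the 916-day cap, so +916 days → 11 July 2004.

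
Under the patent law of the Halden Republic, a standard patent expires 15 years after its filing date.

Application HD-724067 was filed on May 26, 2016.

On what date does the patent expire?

May 26, 2031

Filing date + 15 years → 26 May 2031.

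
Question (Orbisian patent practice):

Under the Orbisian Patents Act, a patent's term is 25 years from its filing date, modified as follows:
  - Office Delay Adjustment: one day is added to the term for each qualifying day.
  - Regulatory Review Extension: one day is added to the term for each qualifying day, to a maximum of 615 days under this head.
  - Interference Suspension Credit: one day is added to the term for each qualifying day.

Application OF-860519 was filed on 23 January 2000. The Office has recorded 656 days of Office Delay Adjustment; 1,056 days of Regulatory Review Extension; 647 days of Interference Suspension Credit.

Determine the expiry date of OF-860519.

Base term: filing date + 25 years → 23 January 2025.
Office Delay Adjustment: +656 days → 10 November 2026.
Regulatory Review Extension: 1056 days claimed exceeds the 615-day cap, so +615 days → 17 July 2028.
Interference Suspension Credit: +647 days → 25 April 2030.

2030-04-25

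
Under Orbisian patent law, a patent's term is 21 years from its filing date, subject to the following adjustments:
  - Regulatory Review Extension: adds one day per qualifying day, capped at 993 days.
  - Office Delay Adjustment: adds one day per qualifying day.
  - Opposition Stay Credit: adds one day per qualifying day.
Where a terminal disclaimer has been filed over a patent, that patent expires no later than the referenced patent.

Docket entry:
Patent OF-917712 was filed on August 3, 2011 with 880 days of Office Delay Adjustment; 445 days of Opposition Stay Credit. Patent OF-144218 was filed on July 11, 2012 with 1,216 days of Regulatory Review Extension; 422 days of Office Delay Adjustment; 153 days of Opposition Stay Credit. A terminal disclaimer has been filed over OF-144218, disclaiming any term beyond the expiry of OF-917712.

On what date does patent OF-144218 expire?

Natural term of OF-144218:
  Base: filing + 21 years → 11 July 2033.
  Regulatory Review Extension: 1216 days claimed exceeds the 993-day cap, so +993 days → 30 March 2036.
  Office Delay Adjustment: +422 days → 26 May 2037.
  Opposition Stay Credit: +153 days → 26 October 2037.
Expiry of referenced patent OF-917712:
  Base: filing + 21 years → 3 August 2032.
  Office Delay Adjustment: +880 days → 31 December 2034.
  Opposition Stay Credit: +445 days → 20 March 2036.
Terminal disclaimer: OF-144218 expires on the earlier of 26 October 2037 and 20 March 2036.

2036-03-20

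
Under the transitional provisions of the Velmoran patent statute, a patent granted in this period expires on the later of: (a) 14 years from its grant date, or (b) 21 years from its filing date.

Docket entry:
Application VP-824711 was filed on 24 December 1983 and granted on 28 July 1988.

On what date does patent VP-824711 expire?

December 24, 2004

(a) grant + 14 years → 28 July 2002.
(b) filing + 21 years → 24 December 2004.
Later of the two: 24 December 2004.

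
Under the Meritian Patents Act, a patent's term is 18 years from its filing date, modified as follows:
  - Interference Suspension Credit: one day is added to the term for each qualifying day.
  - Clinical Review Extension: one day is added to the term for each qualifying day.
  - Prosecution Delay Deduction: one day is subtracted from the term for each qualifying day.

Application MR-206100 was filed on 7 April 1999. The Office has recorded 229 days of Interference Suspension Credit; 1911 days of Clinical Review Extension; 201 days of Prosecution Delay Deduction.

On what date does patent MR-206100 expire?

Base term: filing date + 18 years → 7 April 2017.
Interference Suspension Credit: +229 days → 22 November 2017.
Clinical Review Extension: +1911 days → 15 February 2023.
Prosecution Delay Deduction: −201 days → 29 July 2022.

July 29, 2022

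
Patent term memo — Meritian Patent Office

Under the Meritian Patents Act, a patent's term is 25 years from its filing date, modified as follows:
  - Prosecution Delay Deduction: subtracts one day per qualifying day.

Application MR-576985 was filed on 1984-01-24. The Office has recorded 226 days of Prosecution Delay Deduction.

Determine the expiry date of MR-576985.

2008-06-12

Base term: filing date + 25 years → 24 January 2009.
Prosecution Delay Deduction: −226 days → 12 June 2008.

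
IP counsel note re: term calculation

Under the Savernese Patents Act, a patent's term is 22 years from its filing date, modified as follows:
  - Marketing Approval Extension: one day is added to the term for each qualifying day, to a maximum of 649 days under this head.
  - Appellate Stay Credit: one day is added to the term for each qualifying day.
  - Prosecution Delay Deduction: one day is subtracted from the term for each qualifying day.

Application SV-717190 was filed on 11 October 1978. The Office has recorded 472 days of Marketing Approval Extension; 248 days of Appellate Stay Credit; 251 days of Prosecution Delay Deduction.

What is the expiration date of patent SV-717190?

2002-01-23

Base term: filing date + 22 years → 11 October 2000.
Marketing Approval Extension: 472 days (within the 649-day cap) → +472 days → 26 January 2002.
Appellate Stay Credit: +248 days → 1 October 2002.
Prosecution Delay Deduction: −251 days → 23 January 2002.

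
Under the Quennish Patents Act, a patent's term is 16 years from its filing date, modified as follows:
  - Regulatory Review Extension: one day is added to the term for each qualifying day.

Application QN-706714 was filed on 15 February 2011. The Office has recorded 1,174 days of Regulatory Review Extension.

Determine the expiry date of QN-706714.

Base term: filing date + 16 years → 15 February 2027.
Regulatory Review Extension: +1174 days → 4 May 2030.

May 4, 2030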